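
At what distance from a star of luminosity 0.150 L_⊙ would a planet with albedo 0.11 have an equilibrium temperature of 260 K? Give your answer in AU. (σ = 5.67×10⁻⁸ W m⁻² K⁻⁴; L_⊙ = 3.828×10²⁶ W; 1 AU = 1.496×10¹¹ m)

L = 0.150 × 3.828×10²⁶ = 5.74×10²⁵ W.
From T_eq⁴ = L(1−A)/(16πσd²): d = √[L(1−A)/(16πσT_eq⁴)].
d = √[5.74×10²⁵ × 0.89 / (16π × 5.67×10⁻⁸ × (260)⁴)] = 6.26×10¹⁰ m = 0.419 AU.

d ≈ 0.419 AU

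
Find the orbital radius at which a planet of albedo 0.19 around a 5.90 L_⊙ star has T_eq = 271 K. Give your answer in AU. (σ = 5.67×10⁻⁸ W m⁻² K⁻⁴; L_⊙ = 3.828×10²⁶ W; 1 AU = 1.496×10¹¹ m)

d ≈ 2.31 AU

L = 5.90 × 3.828×10²⁶ = 2.26×10²⁷ W.
From T_eq⁴ = L(1−A)/(16πσd²): d = √[L(1−A)/(16πσT_eq⁴)].
d = √[2.26×10²⁷ × 0.81 / (16π × 5.67×10⁻⁸ × (271)⁴)] = 3.45×10¹¹ m = 2.31 AU.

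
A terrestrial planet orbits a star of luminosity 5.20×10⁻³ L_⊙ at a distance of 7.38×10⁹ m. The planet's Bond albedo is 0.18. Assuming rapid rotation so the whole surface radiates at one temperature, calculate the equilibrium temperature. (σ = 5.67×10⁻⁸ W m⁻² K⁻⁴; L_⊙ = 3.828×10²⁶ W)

T_eq ≈ 320 K

L = 5.20×10⁻³ × 3.828×10²⁶ = 1.99×10²⁴ W.
Flux: S = L/(4πd²) = 1.99×10²⁴/(4π×(7.38×10⁹)²) = 2910 W m⁻².
Energy balance: absorbed = emitted ⇒ πR²·S(1−A) = 4πR²·σT_eq⁴, so T_eq⁴ = S(1−A)/(4σ).
T_eq = [2910 × 0.82 / (4 × 5.67×10⁻⁸)]^(1/4) = (1.05×10¹⁰)^(1/4) = 320 K.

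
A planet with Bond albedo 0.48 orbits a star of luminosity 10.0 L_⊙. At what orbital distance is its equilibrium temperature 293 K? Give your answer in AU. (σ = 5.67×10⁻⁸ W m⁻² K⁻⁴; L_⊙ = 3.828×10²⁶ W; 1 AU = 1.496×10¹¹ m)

L = 10.0 × 3.828×10²⁶ = 3.83×10²⁷ W.
From T_eq⁴ = L(1−A)/(16πσd²): d = √[L(1−A)/(16πσT_eq⁴)].
d = √[3.83×10²⁷ × 0.52 / (16π × 5.67×10⁻⁸ × (293)⁴)] = 3.08×10¹¹ m = 2.06 AU.

d ≈ 2.06 AU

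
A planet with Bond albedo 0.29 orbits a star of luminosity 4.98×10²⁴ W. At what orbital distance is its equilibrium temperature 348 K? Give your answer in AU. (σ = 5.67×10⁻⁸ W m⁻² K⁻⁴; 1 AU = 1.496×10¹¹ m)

From T_eq⁴ = L(1−A)/(16πσd²): d = √[L(1−A)/(16πσT_eq⁴)].
d = √[4.98×10²⁴ × 0.71 / (16π × 5.67×10⁻⁸ × (348)⁴)] = 9.20×10⁹ m = 0.0615 AU.

d ≈ 0.0615 AU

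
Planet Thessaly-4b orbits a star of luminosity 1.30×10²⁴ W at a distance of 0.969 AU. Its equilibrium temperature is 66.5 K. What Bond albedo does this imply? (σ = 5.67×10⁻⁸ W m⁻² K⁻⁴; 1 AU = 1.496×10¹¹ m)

d = 0.969 AU = 1.45×10¹¹ m.
Flux: S = L/(4πd²) = 1.30×10²⁴/(4π×(1.45×10¹¹)²) = 4.92 W m⁻².
From T_eq⁴ = S(1−A)/(4σ): 1−A = 4σT_eq⁴/S.
1−A = 4 × 5.67×10⁻⁸ × (66.5)⁴ / 4.92 = 0.901.

A ≈ 0.10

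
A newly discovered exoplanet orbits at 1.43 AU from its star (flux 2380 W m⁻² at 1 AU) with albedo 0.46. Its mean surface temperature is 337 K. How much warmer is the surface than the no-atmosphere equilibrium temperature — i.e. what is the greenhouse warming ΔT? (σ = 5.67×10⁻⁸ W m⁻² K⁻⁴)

S = 2380/1.43² = 1164 W m⁻².
T_eq = [S(1−A)/(4σ)]^(1/4) = [1164×0.54/(4×5.67×10⁻⁸)]^(1/4) = 229.4 K.
ΔT = T_surf − T_eq = 337 − 229.4.

ΔT ≈ 107.6 K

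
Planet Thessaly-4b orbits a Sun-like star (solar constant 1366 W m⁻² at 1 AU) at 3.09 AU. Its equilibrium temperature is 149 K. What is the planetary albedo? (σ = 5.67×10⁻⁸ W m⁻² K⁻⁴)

Flux at 3.09 AU: S = 1366/3.09² = 143 W m⁻².
From T_eq⁴ = S(1−A)/(4σ): 1−A = 4σT_eq⁴/S.
1−A = 4 × 5.67×10⁻⁸ × (149)⁴ / 143 = 0.781.

A ≈ 0.22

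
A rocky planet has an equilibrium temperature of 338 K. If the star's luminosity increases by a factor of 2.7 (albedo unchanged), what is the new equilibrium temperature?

T_eq ∝ L^(1/4) · d^(−1/2).
T′ = 338 × 2.7^(1/4) = 433 K.

T_eq ≈ 433 K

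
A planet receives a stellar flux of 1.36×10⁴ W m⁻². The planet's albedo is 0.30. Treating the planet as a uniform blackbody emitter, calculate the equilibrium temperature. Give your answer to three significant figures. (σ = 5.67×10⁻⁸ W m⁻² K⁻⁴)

Energy balance: absorbed = emitted ⇒ πR²·S(1−A) = 4πR²·σT_eq⁴, so T_eq⁴ = S(1−A)/(4σ).
T_eq = [1.36×10⁴ × 0.70 / (4 × 5.67×10⁻⁸)]^(1/4) = (4.20×10¹⁰)^(1/4) = 453 K.

T_eq ≈ 453 K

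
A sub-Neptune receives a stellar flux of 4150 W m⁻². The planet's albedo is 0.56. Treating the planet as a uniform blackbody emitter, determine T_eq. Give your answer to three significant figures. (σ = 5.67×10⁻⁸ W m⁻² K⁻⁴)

T_eq ≈ 300 K

Energy balance: absorbed = emitted ⇒ πR²·S(1−A) = 4πR²·σT_eq⁴, so T_eq⁴ = S(1−A)/(4σ).
T_eq = [4150 × 0.44 / (4 × 5.67×10⁻⁸)]^(1/4) = (8.05×10⁹)^(1/4) = 300 K.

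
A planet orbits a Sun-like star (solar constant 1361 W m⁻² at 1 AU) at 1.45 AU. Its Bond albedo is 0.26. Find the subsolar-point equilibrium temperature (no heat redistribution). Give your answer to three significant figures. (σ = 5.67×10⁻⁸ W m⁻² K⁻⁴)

Flux at 1.45 AU: S = 1361/1.45² = 647 W m⁻².
At the subsolar point the surface absorbs S(1−A) and emits σT⁴ per unit area — no factor of 4, since only the local patch is in balance.
T = [647 × 0.74 / 5.67×10⁻⁸]^(1/4) = (8.45×10⁹)^(1/4) = 303 K.

T_ss ≈ 303 K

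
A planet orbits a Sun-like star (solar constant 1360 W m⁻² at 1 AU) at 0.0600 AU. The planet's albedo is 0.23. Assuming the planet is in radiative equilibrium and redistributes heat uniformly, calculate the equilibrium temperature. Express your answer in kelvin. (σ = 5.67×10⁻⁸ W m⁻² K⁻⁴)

Flux at 0.0600 AU: S = 1360/0.0600² = 3.78×10⁵ W m⁻².
Energy balance: absorbed = emitted ⇒ πR²·S(1−A) = 4πR²·σT_eq⁴, so T_eq⁴ = S(1−A)/(4σ).
T_eq = [3.78×10⁵ × 0.77 / (4 × 5.67×10⁻⁸)]^(1/4) = (1.28×10¹²)^(1/4) = 1060 K.

T_eq ≈ 1060 K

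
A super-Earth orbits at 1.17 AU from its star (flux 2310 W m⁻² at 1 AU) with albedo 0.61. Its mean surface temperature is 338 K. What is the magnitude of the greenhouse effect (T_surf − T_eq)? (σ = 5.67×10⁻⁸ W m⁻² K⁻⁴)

S = 2310/1.17² = 1687 W m⁻².
T_eq = [S(1−A)/(4σ)]^(1/4) = [1687×0.39/(4×5.67×10⁻⁸)]^(1/4) = 232.1 K.
ΔT = T_surf − T_eq = 338 − 232.1.

ΔT ≈ 105.9 K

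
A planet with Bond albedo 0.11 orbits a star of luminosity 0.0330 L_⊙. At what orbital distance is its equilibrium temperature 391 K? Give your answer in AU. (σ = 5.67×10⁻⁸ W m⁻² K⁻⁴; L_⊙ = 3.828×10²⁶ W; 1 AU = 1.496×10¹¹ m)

d ≈ 0.0868 AU

L = 0.0330 × 3.828×10²⁶ = 1.26×10²⁵ W.
From T_eq⁴ = L(1−A)/(16πσd²): d = √[L(1−A)/(16πσT_eq⁴)].
d = √[1.26×10²⁵ × 0.89 / (16π × 5.67×10⁻⁸ × (391)⁴)] = 1.30×10¹⁰ m = 0.0868 AU.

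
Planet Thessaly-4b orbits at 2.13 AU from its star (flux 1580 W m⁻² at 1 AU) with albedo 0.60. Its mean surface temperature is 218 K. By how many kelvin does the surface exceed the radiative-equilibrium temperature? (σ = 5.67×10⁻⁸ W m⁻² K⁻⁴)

ΔT ≈ 60.6 K

S = 1580/2.13² = 348.3 W m⁻².
T_eq = [S(1−A)/(4σ)]^(1/4) = [348.3×0.40/(4×5.67×10⁻⁸)]^(1/4) = 157.4 K.
ΔT = T_surf − T_eq = 218 − 157.4.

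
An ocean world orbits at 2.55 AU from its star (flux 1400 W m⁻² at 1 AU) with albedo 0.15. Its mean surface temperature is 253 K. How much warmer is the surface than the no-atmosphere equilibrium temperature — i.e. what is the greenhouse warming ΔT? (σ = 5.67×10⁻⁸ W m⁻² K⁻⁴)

ΔT ≈ 84.5 K

S = 1400/2.55² = 215.3 W m⁻².
T_eq = [S(1−A)/(4σ)]^(1/4) = [215.3×0.85/(4×5.67×10⁻⁸)]^(1/4) = 168.5 K.
ΔT = T_surf − T_eq = 253 − 168.5.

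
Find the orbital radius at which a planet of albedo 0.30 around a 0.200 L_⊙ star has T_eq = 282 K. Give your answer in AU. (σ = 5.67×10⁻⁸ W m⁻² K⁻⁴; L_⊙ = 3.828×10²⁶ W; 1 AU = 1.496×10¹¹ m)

L = 0.200 × 3.828×10²⁶ = 7.66×10²⁵ W.
From T_eq⁴ = L(1−A)/(16πσd²): d = √[L(1−A)/(16πσT_eq⁴)].
d = √[7.66×10²⁵ × 0.70 / (16π × 5.67×10⁻⁸ × (282)⁴)] = 5.45×10¹⁰ m = 0.364 AU.

d ≈ 0.364 AU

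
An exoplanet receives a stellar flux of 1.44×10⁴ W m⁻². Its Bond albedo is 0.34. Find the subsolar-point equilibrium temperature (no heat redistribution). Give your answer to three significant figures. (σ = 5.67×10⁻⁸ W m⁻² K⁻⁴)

T_ss ≈ 640 K

At the subsolar point the surface absorbs S(1−A) and emits σT⁴ per unit area — no factor of 4, since only the local patch is in balance.
T = [1.44×10⁴ × 0.66 / 5.67×10⁻⁸]^(1/4) = (1.68×10¹¹)^(1/4) = 640 K.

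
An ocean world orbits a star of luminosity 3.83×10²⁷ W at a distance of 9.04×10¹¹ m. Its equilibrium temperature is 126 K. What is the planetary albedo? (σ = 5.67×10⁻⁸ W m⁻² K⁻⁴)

Flux: S = L/(4πd²) = 3.83×10²⁷/(4π×(9.04×10¹¹)²) = 373 W m⁻².
From T_eq⁴ = S(1−A)/(4σ): 1−A = 4σT_eq⁴/S.
1−A = 4 × 5.67×10⁻⁸ × (126)⁴ / 373 = 0.153.

A ≈ 0.85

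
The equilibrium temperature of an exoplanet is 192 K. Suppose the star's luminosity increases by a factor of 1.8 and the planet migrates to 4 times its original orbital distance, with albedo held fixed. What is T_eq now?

T_eq ≈ 111 K

T_eq ∝ L^(1/4) · d^(−1/2).
T′ = 192 × 1.8^(1/4) / 4^(1/2) = 111 K.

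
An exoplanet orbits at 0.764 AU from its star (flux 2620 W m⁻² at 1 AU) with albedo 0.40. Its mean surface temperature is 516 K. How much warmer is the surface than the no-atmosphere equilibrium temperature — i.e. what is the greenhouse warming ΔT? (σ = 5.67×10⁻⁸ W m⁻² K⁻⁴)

S = 2620/0.764² = 4489 W m⁻².
T_eq = [S(1−A)/(4σ)]^(1/4) = [4489×0.60/(4×5.67×10⁻⁸)]^(1/4) = 330.1 K.
ΔT = T_surf − T_eq = 516 − 330.1.

ΔT ≈ 185.9 K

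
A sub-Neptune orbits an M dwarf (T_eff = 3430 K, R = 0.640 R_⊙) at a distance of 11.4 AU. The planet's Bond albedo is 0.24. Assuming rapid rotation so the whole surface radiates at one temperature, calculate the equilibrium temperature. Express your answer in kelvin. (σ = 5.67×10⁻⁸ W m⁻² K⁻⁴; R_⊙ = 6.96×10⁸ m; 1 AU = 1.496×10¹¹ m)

R_⋆ = 0.640 × 6.96×10⁸ = 4.45×10⁸ m.
d = 11.4 AU = 1.71×10¹² m.
L = 4πR_⋆²σT_⋆⁴ = 4π(4.45×10⁸)² × 5.67×10⁻⁸ × (3430)⁴ = 1.96×10²⁵ W.
S = L/(4πd²) = 0.535 W m⁻².
Energy balance: absorbed = emitted ⇒ πR²·S(1−A) = 4πR²·σT_eq⁴, so T_eq⁴ = S(1−A)/(4σ).
T_eq = [0.535 × 0.76 / (4 × 5.67×10⁻⁸)]^(1/4) = (1.79×10⁶)^(1/4) = 36.6 K.

T_eq ≈ 36.6 K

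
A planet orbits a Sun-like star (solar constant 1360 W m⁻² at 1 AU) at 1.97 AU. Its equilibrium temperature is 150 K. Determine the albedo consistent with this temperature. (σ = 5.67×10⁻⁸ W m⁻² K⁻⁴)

Flux at 1.97 AU: S = 1360/1.97² = 350 W m⁻².
From T_eq⁴ = S(1−A)/(4σ): 1−A = 4σT_eq⁴/S.
1−A = 4 × 5.67×10⁻⁸ × (150)⁴ / 350 = 0.328.

A ≈ 0.67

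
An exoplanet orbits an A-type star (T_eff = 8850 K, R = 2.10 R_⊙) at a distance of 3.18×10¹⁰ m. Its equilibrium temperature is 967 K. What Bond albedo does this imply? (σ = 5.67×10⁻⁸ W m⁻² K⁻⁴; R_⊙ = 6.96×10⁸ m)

R_⋆ = 2.10 × 6.96×10⁸ = 1.46×10⁹ m.
L = 4πR_⋆²σT_⋆⁴ = 4π(1.46×10⁹)² × 5.67×10⁻⁸ × (8850)⁴ = 9.34×10²⁷ W.
S = L/(4πd²) = 7.35×10⁵ W m⁻².
From T_eq⁴ = S(1−A)/(4σ): 1−A = 4σT_eq⁴/S.
1−A = 4 × 5.67×10⁻⁸ × (967)⁴ / 7.35×10⁵ = 0.270.

A ≈ 0.73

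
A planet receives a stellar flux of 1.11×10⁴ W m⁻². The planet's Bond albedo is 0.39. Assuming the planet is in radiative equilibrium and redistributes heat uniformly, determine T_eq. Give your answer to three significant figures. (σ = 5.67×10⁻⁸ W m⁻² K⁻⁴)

Energy balance: absorbed = emitted ⇒ πR²·S(1−A) = 4πR²·σT_eq⁴, so T_eq⁴ = S(1−A)/(4σ).
T_eq = [1.11×10⁴ × 0.61 / (4 × 5.67×10⁻⁸)]^(1/4) = (2.99×10¹⁰)^(1/4) = 416 K.

T_eq ≈ 416 K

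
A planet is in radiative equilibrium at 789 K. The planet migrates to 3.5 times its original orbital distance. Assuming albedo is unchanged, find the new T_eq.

T_eq ∝ L^(1/4) · d^(−1/2).
T′ = 789 / 3.5^(1/2) = 422 K.

T_eq ≈ 422 K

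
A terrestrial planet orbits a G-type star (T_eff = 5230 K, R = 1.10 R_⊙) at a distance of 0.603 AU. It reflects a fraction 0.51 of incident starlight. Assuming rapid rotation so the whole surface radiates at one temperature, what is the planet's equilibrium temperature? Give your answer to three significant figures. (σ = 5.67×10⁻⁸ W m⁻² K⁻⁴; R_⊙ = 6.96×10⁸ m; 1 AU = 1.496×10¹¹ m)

T_eq ≈ 285 K

R_⋆ = 1.10 × 6.96×10⁸ = 7.66×10⁸ m.
d = 0.603 AU = 9.02×10¹⁰ m.
L = 4πR_⋆²σT_⋆⁴ = 4π(7.66×10⁸)² × 5.67×10⁻⁸ × (5230)⁴ = 3.12×10²⁶ W.
S = L/(4πd²) = 3060 W m⁻².
Energy balance: absorbed = emitted ⇒ πR²·S(1−A) = 4πR²·σT_eq⁴, so T_eq⁴ = S(1−A)/(4σ).
T_eq = [3060 × 0.49 / (4 × 5.67×10⁻⁸)]^(1/4) = (6.60×10⁹)^(1/4) = 285 K.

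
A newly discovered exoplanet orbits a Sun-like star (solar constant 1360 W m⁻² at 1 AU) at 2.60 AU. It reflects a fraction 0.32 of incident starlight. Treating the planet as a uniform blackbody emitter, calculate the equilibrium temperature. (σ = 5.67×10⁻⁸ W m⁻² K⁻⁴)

T_eq ≈ 157 K

Flux at 2.60 AU: S = 1360/2.60² = 201 W m⁻².
Energy balance: absorbed = emitted ⇒ πR²·S(1−A) = 4πR²·σT_eq⁴, so T_eq⁴ = S(1−A)/(4σ).
T_eq = [201 × 0.68 / (4 × 5.67×10⁻⁸)]^(1/4) = (6.03×10⁸)^(1/4) = 157 K.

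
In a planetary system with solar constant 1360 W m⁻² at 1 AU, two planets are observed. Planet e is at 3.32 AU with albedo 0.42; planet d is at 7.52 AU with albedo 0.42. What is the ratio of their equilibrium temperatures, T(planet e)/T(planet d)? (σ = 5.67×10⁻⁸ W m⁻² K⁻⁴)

T_eq = [S₀(1−A)/(4σd²)]^(1/4), so T ∝ (1−A)^(1/4) / √d.
T₁ = [1360×0.58/(4×5.67×10⁻⁸×3.32²)]^(1/4) = 133.28 K.
T₂ = [1360×0.58/(4×5.67×10⁻⁸×7.52²)]^(1/4) = 88.56 K.

T₁/T₂ ≈ 1.505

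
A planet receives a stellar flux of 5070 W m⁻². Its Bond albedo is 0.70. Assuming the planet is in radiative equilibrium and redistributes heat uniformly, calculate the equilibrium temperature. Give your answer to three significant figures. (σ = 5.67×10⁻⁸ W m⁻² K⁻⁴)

T_eq ≈ 286 K

Energy balance: absorbed = emitted ⇒ πR²·S(1−A) = 4πR²·σT_eq⁴, so T_eq⁴ = S(1−A)/(4σ).
T_eq = [5070 × 0.30 / (4 × 5.67×10⁻⁸)]^(1/4) = (6.71×10⁹)^(1/4) = 286 K.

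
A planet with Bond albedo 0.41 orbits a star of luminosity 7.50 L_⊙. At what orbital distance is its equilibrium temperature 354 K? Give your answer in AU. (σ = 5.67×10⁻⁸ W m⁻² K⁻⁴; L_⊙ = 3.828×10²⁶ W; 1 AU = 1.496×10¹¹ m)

d ≈ 1.30 AU

L = 7.50 × 3.828×10²⁶ = 2.87×10²⁷ W.
From T_eq⁴ = L(1−A)/(16πσd²): d = √[L(1−A)/(16πσT_eq⁴)].
d = √[2.87×10²⁷ × 0.59 / (16π × 5.67×10⁻⁸ × (354)⁴)] = 1.95×10¹¹ m = 1.30 AU.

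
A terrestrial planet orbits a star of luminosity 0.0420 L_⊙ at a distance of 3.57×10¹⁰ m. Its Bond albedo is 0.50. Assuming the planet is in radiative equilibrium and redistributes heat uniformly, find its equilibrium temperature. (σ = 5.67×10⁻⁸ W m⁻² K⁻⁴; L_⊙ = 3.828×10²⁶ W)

T_eq ≈ 217 K

L = 0.0420 × 3.828×10²⁶ = 1.61×10²⁵ W.
Flux: S = L/(4πd²) = 1.61×10²⁵/(4π×(3.57×10¹⁰)²) = 1000 W m⁻².
Energy balance: absorbed = emitted ⇒ πR²·S(1−A) = 4πR²·σT_eq⁴, so T_eq⁴ = S(1−A)/(4σ).
T_eq = [1000 × 0.50 / (4 × 5.67×10⁻⁸)]^(1/4) = (2.21×10⁹)^(1/4) = 217 K.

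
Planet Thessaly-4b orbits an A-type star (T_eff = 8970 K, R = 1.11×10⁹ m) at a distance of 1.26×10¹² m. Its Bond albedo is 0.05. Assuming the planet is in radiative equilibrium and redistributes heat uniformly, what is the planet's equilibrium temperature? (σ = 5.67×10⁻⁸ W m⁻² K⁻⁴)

T_eq ≈ 186 K

L = 4πR_⋆²σT_⋆⁴ = 4π(1.11×10⁹)² × 5.67×10⁻⁸ × (8970)⁴ = 5.68×10²⁷ W.
S = L/(4πd²) = 285 W m⁻².
Energy balance: absorbed = emitted ⇒ πR²·S(1−A) = 4πR²·σT_eq⁴, so T_eq⁴ = S(1−A)/(4σ).
T_eq = [285 × 0.95 / (4 × 5.67×10⁻⁸)]^(1/4) = (1.19×10⁹)^(1/4) = 186 K.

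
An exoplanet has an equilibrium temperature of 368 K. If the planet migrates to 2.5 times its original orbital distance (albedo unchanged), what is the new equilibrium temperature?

T_eq ≈ 233 K

T_eq ∝ L^(1/4) · d^(−1/2).
T′ = 368 / 2.5^(1/2) = 233 K.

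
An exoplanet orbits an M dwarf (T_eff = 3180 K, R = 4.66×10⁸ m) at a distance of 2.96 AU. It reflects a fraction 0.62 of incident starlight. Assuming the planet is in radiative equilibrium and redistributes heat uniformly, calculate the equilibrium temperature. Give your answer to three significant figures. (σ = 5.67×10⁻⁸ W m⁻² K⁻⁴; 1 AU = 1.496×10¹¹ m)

d = 2.96 AU = 4.43×10¹¹ m.
L = 4πR_⋆²σT_⋆⁴ = 4π(4.66×10⁸)² × 5.67×10⁻⁸ × (3180)⁴ = 1.58×10²⁵ W.
S = L/(4πd²) = 6.42 W m⁻².
Energy balance: absorbed = emitted ⇒ πR²·S(1−A) = 4πR²·σT_eq⁴, so T_eq⁴ = S(1−A)/(4σ).
T_eq = [6.42 × 0.38 / (4 × 5.67×10⁻⁸)]^(1/4) = (1.08×10⁷)^(1/4) = 57.3 K.

T_eq ≈ 57.3 K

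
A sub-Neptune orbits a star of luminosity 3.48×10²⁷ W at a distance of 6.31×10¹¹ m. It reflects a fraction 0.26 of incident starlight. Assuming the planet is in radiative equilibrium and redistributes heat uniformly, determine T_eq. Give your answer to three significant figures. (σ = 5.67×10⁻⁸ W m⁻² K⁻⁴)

Flux: S = L/(4πd²) = 3.48×10²⁷/(4π×(6.31×10¹¹)²) = 696 W m⁻².
Energy balance: absorbed = emitted ⇒ πR²·S(1−A) = 4πR²·σT_eq⁴, so T_eq⁴ = S(1−A)/(4σ).
T_eq = [696 × 0.74 / (4 × 5.67×10⁻⁸)]^(1/4) = (2.27×10⁹)^(1/4) = 218 K.

T_eq ≈ 218 K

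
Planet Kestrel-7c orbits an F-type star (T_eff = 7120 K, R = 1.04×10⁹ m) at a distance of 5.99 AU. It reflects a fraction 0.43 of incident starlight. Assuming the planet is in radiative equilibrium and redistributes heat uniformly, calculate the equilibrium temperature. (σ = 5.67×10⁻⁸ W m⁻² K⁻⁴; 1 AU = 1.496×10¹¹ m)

T_eq ≈ 149 K

d = 5.99 AU = 8.96×10¹¹ m.
L = 4πR_⋆²σT_⋆⁴ = 4π(1.04×10⁹)² × 5.67×10⁻⁸ × (7120)⁴ = 1.98×10²⁷ W.
S = L/(4πd²) = 196 W m⁻².
Energy balance: absorbed = emitted ⇒ πR²·S(1−A) = 4πR²·σT_eq⁴, so T_eq⁴ = S(1−A)/(4σ).
T_eq = [196 × 0.57 / (4 × 5.67×10⁻⁸)]^(1/4) = (4.93×10⁸)^(1/4) = 149 K.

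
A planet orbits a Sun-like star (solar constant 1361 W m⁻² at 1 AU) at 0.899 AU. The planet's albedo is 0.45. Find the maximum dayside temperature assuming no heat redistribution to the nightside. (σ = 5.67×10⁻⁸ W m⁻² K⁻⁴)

T_ss ≈ 358 K

Flux at 0.899 AU: S = 1361/0.899² = 1680 W m⁻².
With no redistribution each surface element balances locally: S(1−A) = σT⁴.
T = [1680 × 0.55 / 5.67×10⁻⁸]^(1/4) = (1.63×10¹⁰)^(1/4) = 358 K.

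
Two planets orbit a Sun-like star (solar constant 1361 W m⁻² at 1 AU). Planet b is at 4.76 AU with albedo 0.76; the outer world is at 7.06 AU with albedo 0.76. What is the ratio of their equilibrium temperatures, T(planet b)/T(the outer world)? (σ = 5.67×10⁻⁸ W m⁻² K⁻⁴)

T_eq = [S₀(1−A)/(4σd²)]^(1/4), so T ∝ (1−A)^(1/4) / √d.
T₁ = [1361×0.24/(4×5.67×10⁻⁸×4.76²)]^(1/4) = 89.29 K.
T₂ = [1361×0.24/(4×5.67×10⁻⁸×7.06²)]^(1/4) = 73.32 K.

T₁/T₂ ≈ 1.218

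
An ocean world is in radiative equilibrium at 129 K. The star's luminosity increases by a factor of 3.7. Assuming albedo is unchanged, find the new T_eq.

T_eq ∝ L^(1/4) · d^(−1/2).
T′ = 129 × 3.7^(1/4) = 179 K.

T_eq ≈ 179 K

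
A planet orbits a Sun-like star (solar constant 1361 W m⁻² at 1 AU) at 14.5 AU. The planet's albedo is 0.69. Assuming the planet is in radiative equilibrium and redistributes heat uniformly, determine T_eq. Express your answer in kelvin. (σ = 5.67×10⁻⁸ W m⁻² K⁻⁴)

Flux at 14.5 AU: S = 1361/14.5² = 6.47 W m⁻².
Energy balance: absorbed = emitted ⇒ πR²·S(1−A) = 4πR²·σT_eq⁴, so T_eq⁴ = S(1−A)/(4σ).
T_eq = [6.47 × 0.31 / (4 × 5.67×10⁻⁸)]^(1/4) = (8.85×10⁶)^(1/4) = 54.5 K.

T_eq ≈ 54.5 K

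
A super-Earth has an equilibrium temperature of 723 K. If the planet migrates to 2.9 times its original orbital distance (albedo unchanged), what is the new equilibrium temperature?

T_eq ∝ L^(1/4) · d^(−1/2).
T′ = 723 / 2.9^(1/2) = 425 K.

T_eq ≈ 425 K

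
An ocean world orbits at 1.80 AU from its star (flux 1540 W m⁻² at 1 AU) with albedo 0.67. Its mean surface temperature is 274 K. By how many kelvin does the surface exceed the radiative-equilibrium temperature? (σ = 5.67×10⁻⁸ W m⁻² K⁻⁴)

ΔT ≈ 111.8 K

S = 1540/1.80² = 475.3 W m⁻².
T_eq = [S(1−A)/(4σ)]^(1/4) = [475.3×0.33/(4×5.67×10⁻⁸)]^(1/4) = 162.2 K.
ΔT = T_surf − T_eq = 274 − 162.2.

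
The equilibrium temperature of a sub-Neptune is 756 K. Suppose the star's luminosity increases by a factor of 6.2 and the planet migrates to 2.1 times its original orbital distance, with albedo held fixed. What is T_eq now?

T_eq ∝ L^(1/4) · d^(−1/2).
T′ = 756 × 6.2^(1/4) / 2.1^(1/2) = 823 K.

T_eq ≈ 823 K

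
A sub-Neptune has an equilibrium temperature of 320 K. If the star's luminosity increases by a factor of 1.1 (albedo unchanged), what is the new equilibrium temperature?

T_eq ≈ 328 K

T_eq ∝ L^(1/4) · d^(−1/2).
T′ = 320 × 1.1^(1/4) = 328 K.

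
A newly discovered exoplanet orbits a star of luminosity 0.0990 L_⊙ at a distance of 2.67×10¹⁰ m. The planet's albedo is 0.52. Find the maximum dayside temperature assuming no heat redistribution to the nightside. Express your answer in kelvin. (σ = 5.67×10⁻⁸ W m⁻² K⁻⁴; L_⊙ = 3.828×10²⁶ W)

L = 0.0990 × 3.828×10²⁶ = 3.79×10²⁵ W.
Flux: S = L/(4πd²) = 3.79×10²⁵/(4π×(2.67×10¹⁰)²) = 4230 W m⁻².
With no redistribution each surface element balances locally: S(1−A) = σT⁴.
T = [4230 × 0.48 / 5.67×10⁻⁸]^(1/4) = (3.58×10¹⁰)^(1/4) = 435 K.

T_ss ≈ 435 K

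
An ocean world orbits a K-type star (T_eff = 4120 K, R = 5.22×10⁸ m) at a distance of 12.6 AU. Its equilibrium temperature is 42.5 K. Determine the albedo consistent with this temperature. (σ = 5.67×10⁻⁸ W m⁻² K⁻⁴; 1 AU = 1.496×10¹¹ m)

d = 12.6 AU = 1.88×10¹² m.
L = 4πR_⋆²σT_⋆⁴ = 4π(5.22×10⁸)² × 5.67×10⁻⁸ × (4120)⁴ = 5.59×10²⁵ W.
S = L/(4πd²) = 1.25 W m⁻².
From T_eq⁴ = S(1−A)/(4σ): 1−A = 4σT_eq⁴/S.
1−A = 4 × 5.67×10⁻⁸ × (42.5)⁴ / 1.25 = 0.591.

A ≈ 0.41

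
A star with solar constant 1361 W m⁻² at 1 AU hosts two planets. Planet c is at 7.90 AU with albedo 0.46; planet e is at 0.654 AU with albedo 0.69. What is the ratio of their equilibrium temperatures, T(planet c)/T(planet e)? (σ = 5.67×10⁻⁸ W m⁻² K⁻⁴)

T₁/T₂ ≈ 0.331

T_eq = [S₀(1−A)/(4σd²)]^(1/4), so T ∝ (1−A)^(1/4) / √d.
T₁ = [1361×0.54/(4×5.67×10⁻⁸×7.90²)]^(1/4) = 84.89 K.
T₂ = [1361×0.31/(4×5.67×10⁻⁸×0.654²)]^(1/4) = 256.81 K.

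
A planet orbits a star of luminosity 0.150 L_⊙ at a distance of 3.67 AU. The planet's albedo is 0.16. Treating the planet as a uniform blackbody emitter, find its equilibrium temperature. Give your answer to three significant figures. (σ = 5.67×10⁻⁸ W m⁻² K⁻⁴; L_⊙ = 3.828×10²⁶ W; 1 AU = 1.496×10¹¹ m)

d = 3.67 AU = 5.49×10¹¹ m.
L = 0.150 × 3.828×10²⁶ = 5.74×10²⁵ W.
Flux: S = L/(4πd²) = 5.74×10²⁵/(4π×(5.49×10¹¹)²) = 15.2 W m⁻².
Energy balance: absorbed = emitted ⇒ πR²·S(1−A) = 4πR²·σT_eq⁴, so T_eq⁴ = S(1−A)/(4σ).
T_eq = [15.2 × 0.84 / (4 × 5.67×10⁻⁸)]^(1/4) = (5.61×10⁷)^(1/4) = 86.6 K.

T_eq ≈ 86.6 K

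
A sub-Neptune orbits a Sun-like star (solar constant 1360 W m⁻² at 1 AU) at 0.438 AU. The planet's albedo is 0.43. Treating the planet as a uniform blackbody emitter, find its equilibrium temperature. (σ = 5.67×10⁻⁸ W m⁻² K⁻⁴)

Flux at 0.438 AU: S = 1360/0.438² = 7090 W m⁻².
Energy balance: absorbed = emitted ⇒ πR²·S(1−A) = 4πR²·σT_eq⁴, so T_eq⁴ = S(1−A)/(4σ).
T_eq = [7090 × 0.57 / (4 × 5.67×10⁻⁸)]^(1/4) = (1.78×10¹⁰)^(1/4) = 365 K.

T_eq ≈ 365 K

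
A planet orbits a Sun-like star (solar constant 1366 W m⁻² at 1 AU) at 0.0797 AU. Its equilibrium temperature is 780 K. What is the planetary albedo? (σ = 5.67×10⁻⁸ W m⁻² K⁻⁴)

Flux at 0.0797 AU: S = 1366/0.0797² = 2.15×10⁵ W m⁻².
From T_eq⁴ = S(1−A)/(4σ): 1−A = 4σT_eq⁴/S.
1−A = 4 × 5.67×10⁻⁸ × (780)⁴ / 2.15×10⁵ = 0.390.

A ≈ 0.61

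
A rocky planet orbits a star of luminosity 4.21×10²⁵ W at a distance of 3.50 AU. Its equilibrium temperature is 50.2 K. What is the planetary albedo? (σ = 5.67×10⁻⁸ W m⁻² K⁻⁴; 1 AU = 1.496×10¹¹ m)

d = 3.50 AU = 5.24×10¹¹ m.
Flux: S = L/(4πd²) = 4.21×10²⁵/(4π×(5.24×10¹¹)²) = 12.2 W m⁻².
From T_eq⁴ = S(1−A)/(4σ): 1−A = 4σT_eq⁴/S.
1−A = 4 × 5.67×10⁻⁸ × (50.2)⁴ / 12.2 = 0.118.

A ≈ 0.88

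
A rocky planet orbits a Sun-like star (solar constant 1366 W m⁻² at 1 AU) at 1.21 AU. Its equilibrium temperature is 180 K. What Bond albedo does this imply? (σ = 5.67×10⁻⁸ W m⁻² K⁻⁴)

A ≈ 0.74

Flux at 1.21 AU: S = 1366/1.21² = 933 W m⁻².
From T_eq⁴ = S(1−A)/(4σ): 1−A = 4σT_eq⁴/S.
1−A = 4 × 5.67×10⁻⁸ × (180)⁴ / 933 = 0.255.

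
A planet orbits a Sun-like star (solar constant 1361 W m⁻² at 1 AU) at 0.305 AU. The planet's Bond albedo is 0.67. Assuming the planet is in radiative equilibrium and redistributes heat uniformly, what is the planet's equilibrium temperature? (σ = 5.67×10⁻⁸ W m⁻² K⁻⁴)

Flux at 0.305 AU: S = 1361/0.305² = 1.46×10⁴ W m⁻².
Energy balance: absorbed = emitted ⇒ πR²·S(1−A) = 4πR²·σT_eq⁴, so T_eq⁴ = S(1−A)/(4σ).
T_eq = [1.46×10⁴ × 0.33 / (4 × 5.67×10⁻⁸)]^(1/4) = (2.13×10¹⁰)^(1/4) = 382 K.

T_eq ≈ 382 K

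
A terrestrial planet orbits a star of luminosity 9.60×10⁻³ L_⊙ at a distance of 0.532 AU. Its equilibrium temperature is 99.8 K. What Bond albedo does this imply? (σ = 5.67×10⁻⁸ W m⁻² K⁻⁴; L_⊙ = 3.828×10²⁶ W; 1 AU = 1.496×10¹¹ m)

A ≈ 0.51

d = 0.532 AU = 7.96×10¹⁰ m.
L = 9.60×10⁻³ × 3.828×10²⁶ = 3.67×10²⁴ W.
Flux: S = L/(4πd²) = 3.67×10²⁴/(4π×(7.96×10¹⁰)²) = 46.2 W m⁻².
From T_eq⁴ = S(1−A)/(4σ): 1−A = 4σT_eq⁴/S.
1−A = 4 × 5.67×10⁻⁸ × (99.8)⁴ / 46.2 = 0.487.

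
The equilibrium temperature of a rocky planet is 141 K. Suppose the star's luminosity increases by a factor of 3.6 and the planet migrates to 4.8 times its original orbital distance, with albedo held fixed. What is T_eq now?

T_eq ≈ 88.6 K

T_eq ∝ L^(1/4) · d^(−1/2).
T′ = 141 × 3.6^(1/4) / 4.8^(1/2) = 88.6 K.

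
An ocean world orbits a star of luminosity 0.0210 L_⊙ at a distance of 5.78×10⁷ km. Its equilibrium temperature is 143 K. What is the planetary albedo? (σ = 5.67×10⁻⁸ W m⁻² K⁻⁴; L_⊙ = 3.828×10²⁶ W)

d = 5.78×10⁷ km = 5.78×10¹⁰ m.
L = 0.0210 × 3.828×10²⁶ = 8.04×10²⁴ W.
Flux: S = L/(4πd²) = 8.04×10²⁴/(4π×(5.78×10¹⁰)²) = 191 W m⁻².
From T_eq⁴ = S(1−A)/(4σ): 1−A = 4σT_eq⁴/S.
1−A = 4 × 5.67×10⁻⁸ × (143)⁴ / 191 = 0.495.

A ≈ 0.50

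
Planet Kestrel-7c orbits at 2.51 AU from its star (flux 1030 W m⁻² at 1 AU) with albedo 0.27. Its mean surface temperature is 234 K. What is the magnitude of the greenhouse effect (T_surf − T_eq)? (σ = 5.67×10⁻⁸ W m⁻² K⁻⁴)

S = 1030/2.51² = 163.5 W m⁻².
T_eq = [S(1−A)/(4σ)]^(1/4) = [163.5×0.73/(4×5.67×10⁻⁸)]^(1/4) = 151.5 K.
ΔT = T_surf − T_eq = 234 − 151.5.

ΔT ≈ 82.5 K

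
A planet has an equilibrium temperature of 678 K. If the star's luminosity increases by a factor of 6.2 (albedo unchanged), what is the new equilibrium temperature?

T_eq ≈ 1070 K

T_eq ∝ L^(1/4) · d^(−1/2).
T′ = 678 × 6.2^(1/4) = 1070 K.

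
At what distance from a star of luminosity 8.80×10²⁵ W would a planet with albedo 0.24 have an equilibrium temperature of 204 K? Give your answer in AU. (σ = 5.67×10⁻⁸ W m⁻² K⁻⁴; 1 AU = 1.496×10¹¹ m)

From T_eq⁴ = L(1−A)/(16πσd²): d = √[L(1−A)/(16πσT_eq⁴)].
d = √[8.80×10²⁵ × 0.76 / (16π × 5.67×10⁻⁸ × (204)⁴)] = 1.16×10¹¹ m = 0.778 AU.

d ≈ 0.778 AU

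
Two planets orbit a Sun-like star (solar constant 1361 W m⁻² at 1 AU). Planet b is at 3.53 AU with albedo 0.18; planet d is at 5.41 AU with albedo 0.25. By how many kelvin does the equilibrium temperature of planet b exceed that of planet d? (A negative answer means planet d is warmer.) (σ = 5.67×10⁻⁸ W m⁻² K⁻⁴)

ΔT ≈ 29.6 K

T_eq = [S₀(1−A)/(4σd²)]^(1/4), so T ∝ (1−A)^(1/4) / √d.
T₁ = [1361×0.82/(4×5.67×10⁻⁸×3.53²)]^(1/4) = 140.97 K.
T₂ = [1361×0.75/(4×5.67×10⁻⁸×5.41²)]^(1/4) = 111.36 K.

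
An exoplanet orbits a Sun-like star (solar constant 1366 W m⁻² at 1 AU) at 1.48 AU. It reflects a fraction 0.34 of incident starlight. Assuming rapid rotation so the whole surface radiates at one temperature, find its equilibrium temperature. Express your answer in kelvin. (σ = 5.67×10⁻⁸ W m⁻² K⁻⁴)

T_eq ≈ 206 K

Flux at 1.48 AU: S = 1366/1.48² = 624 W m⁻².
Energy balance: absorbed = emitted ⇒ πR²·S(1−A) = 4πR²·σT_eq⁴, so T_eq⁴ = S(1−A)/(4σ).
T_eq = [624 × 0.66 / (4 × 5.67×10⁻⁸)]^(1/4) = (1.81×10⁹)^(1/4) = 206 K.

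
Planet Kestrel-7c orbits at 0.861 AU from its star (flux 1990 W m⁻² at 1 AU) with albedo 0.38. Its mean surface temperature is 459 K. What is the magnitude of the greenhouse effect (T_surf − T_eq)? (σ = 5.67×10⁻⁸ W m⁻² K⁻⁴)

ΔT ≈ 166.3 K

S = 1990/0.861² = 2684 W m⁻².
T_eq = [S(1−A)/(4σ)]^(1/4) = [2684×0.62/(4×5.67×10⁻⁸)]^(1/4) = 292.7 K.
ΔT = T_surf − T_eq = 459 − 292.7.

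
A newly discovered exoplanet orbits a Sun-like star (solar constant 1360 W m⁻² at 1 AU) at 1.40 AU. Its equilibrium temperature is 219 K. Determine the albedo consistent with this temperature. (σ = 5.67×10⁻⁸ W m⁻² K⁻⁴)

Flux at 1.40 AU: S = 1360/1.40² = 694 W m⁻².
From T_eq⁴ = S(1−A)/(4σ): 1−A = 4σT_eq⁴/S.
1−A = 4 × 5.67×10⁻⁸ × (219)⁴ / 694 = 0.752.

A ≈ 0.25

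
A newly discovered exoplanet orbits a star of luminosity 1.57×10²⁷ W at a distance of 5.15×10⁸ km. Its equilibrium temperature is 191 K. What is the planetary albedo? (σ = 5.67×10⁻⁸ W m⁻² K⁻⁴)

d = 5.15×10⁸ km = 5.15×10¹¹ m.
Flux: S = L/(4πd²) = 1.57×10²⁷/(4π×(5.15×10¹¹)²) = 471 W m⁻².
From T_eq⁴ = S(1−A)/(4σ): 1−A = 4σT_eq⁴/S.
1−A = 4 × 5.67×10⁻⁸ × (191)⁴ / 471 = 0.641.

A ≈ 0.36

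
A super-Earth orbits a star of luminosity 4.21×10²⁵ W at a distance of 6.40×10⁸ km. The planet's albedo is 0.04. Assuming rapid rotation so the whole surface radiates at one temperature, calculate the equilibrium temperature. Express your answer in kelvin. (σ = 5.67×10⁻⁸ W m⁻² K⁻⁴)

d = 6.40×10⁸ km = 6.40×10¹¹ m.
Flux: S = L/(4πd²) = 4.21×10²⁵/(4π×(6.40×10¹¹)²) = 8.18 W m⁻².
Energy balance: absorbed = emitted ⇒ πR²·S(1−A) = 4πR²·σT_eq⁴, so T_eq⁴ = S(1−A)/(4σ).
T_eq = [8.18 × 0.96 / (4 × 5.67×10⁻⁸)]^(1/4) = (3.46×10⁷)^(1/4) = 76.7 K.

T_eq ≈ 76.7 K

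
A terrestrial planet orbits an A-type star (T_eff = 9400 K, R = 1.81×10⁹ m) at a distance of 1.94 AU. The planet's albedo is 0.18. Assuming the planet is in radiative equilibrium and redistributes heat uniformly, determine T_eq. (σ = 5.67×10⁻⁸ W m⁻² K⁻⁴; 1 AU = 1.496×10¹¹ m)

d = 1.94 AU = 2.90×10¹¹ m.
L = 4πR_⋆²σT_⋆⁴ = 4π(1.81×10⁹)² × 5.67×10⁻⁸ × (9400)⁴ = 1.82×10²⁸ W.
S = L/(4πd²) = 1.72×10⁴ W m⁻².
Energy balance: absorbed = emitted ⇒ πR²·S(1−A) = 4πR²·σT_eq⁴, so T_eq⁴ = S(1−A)/(4σ).
T_eq = [1.72×10⁴ × 0.82 / (4 × 5.67×10⁻⁸)]^(1/4) = (6.23×10¹⁰)^(1/4) = 500 K.

T_eq ≈ 500 K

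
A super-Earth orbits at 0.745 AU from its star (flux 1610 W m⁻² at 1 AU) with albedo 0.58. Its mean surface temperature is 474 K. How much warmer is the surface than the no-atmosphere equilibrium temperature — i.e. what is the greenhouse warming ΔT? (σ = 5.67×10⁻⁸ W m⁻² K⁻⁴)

ΔT ≈ 203.3 K

S = 1610/0.745² = 2901 W m⁻².
T_eq = [S(1−A)/(4σ)]^(1/4) = [2901×0.42/(4×5.67×10⁻⁸)]^(1/4) = 270.7 K.
ΔT = T_surf − T_eq = 474 − 270.7.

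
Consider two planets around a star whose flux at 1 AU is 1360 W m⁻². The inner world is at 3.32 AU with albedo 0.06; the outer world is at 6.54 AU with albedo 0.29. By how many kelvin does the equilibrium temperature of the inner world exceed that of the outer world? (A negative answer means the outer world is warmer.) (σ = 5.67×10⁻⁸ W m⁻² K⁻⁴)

ΔT ≈ 50.5 K

T_eq = [S₀(1−A)/(4σd²)]^(1/4), so T ∝ (1−A)^(1/4) / √d.
T₁ = [1360×0.94/(4×5.67×10⁻⁸×3.32²)]^(1/4) = 150.38 K.
T₂ = [1360×0.71/(4×5.67×10⁻⁸×6.54²)]^(1/4) = 99.88 K.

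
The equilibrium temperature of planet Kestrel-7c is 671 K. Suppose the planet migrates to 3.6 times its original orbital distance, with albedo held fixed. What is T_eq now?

T_eq ≈ 354 K

T_eq ∝ L^(1/4) · d^(−1/2).
T′ = 671 / 3.6^(1/2) = 354 K.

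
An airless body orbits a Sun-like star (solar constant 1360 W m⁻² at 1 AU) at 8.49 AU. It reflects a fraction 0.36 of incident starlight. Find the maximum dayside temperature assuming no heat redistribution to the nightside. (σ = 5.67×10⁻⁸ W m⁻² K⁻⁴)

Flux at 8.49 AU: S = 1360/8.49² = 18.9 W m⁻².
With no redistribution each surface element balances locally: S(1−A) = σT⁴.
T = [18.9 × 0.64 / 5.67×10⁻⁸]^(1/4) = (2.13×10⁸)^(1/4) = 121 K.

T_ss ≈ 121 K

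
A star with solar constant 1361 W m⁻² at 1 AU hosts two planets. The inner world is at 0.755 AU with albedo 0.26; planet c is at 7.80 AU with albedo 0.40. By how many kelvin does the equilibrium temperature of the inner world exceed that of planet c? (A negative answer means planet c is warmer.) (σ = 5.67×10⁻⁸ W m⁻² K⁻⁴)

T_eq = [S₀(1−A)/(4σd²)]^(1/4), so T ∝ (1−A)^(1/4) / √d.
T₁ = [1361×0.74/(4×5.67×10⁻⁸×0.755²)]^(1/4) = 297.09 K.
T₂ = [1361×0.60/(4×5.67×10⁻⁸×7.80²)]^(1/4) = 87.71 K.

ΔT ≈ 209.4 K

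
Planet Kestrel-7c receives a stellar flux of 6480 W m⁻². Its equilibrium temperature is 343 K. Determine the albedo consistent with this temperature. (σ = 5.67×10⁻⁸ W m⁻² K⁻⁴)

From T_eq⁴ = S(1−A)/(4σ): 1−A = 4σT_eq⁴/S.
1−A = 4 × 5.67×10⁻⁸ × (343)⁴ / 6480 = 0.484.

A ≈ 0.52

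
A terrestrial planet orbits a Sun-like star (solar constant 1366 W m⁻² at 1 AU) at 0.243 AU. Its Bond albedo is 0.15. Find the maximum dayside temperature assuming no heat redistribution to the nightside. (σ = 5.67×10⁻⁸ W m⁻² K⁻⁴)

T_ss ≈ 767 K

Flux at 0.243 AU: S = 1366/0.243² = 2.31×10⁴ W m⁻².
With no redistribution each surface element balances locally: S(1−A) = σT⁴.
T = [2.31×10⁴ × 0.85 / 5.67×10⁻⁸]^(1/4) = (3.47×10¹¹)^(1/4) = 767 K.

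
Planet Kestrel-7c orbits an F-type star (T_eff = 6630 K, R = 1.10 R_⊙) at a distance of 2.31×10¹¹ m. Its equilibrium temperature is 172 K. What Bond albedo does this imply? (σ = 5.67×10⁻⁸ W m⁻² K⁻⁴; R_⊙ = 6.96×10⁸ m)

A ≈ 0.84

R_⋆ = 1.10 × 6.96×10⁸ = 7.66×10⁸ m.
L = 4πR_⋆²σT_⋆⁴ = 4π(7.66×10⁸)² × 5.67×10⁻⁸ × (6630)⁴ = 8.07×10²⁶ W.
S = L/(4πd²) = 1200 W m⁻².
From T_eq⁴ = S(1−A)/(4σ): 1−A = 4σT_eq⁴/S.
1−A = 4 × 5.67×10⁻⁸ × (172)⁴ / 1200 = 0.165.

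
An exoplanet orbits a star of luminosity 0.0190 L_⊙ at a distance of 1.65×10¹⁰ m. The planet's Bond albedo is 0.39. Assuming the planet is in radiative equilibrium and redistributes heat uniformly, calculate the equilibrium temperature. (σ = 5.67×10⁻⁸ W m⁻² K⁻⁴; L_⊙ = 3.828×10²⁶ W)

T_eq ≈ 275 K

L = 0.0190 × 3.828×10²⁶ = 7.27×10²⁴ W.
Flux: S = L/(4πd²) = 7.27×10²⁴/(4π×(1.65×10¹⁰)²) = 2130 W m⁻².
Energy balance: absorbed = emitted ⇒ πR²·S(1−A) = 4πR²·σT_eq⁴, so T_eq⁴ = S(1−A)/(4σ).
T_eq = [2130 × 0.61 / (4 × 5.67×10⁻⁸)]^(1/4) = (5.72×10⁹)^(1/4) = 275 K.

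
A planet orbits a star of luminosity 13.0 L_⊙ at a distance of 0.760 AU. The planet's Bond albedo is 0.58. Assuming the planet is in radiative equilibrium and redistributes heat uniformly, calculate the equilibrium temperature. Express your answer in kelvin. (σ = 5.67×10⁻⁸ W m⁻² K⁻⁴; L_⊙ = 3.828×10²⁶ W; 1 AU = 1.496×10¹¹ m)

d = 0.760 AU = 1.14×10¹¹ m.
L = 13.0 × 3.828×10²⁶ = 4.98×10²⁷ W.
Flux: S = L/(4πd²) = 4.98×10²⁷/(4π×(1.14×10¹¹)²) = 3.06×10⁴ W m⁻².
Energy balance: absorbed = emitted ⇒ πR²·S(1−A) = 4πR²·σT_eq⁴, so T_eq⁴ = S(1−A)/(4σ).
T_eq = [3.06×10⁴ × 0.42 / (4 × 5.67×10⁻⁸)]^(1/4) = (5.67×10¹⁰)^(1/4) = 488 K.

T_eq ≈ 488 K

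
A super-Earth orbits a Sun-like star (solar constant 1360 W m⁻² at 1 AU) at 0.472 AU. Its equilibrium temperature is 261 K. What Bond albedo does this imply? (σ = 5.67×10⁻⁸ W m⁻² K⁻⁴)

A ≈ 0.83

Flux at 0.472 AU: S = 1360/0.472² = 6100 W m⁻².
From T_eq⁴ = S(1−A)/(4σ): 1−A = 4σT_eq⁴/S.
1−A = 4 × 5.67×10⁻⁸ × (261)⁴ / 6100 = 0.172.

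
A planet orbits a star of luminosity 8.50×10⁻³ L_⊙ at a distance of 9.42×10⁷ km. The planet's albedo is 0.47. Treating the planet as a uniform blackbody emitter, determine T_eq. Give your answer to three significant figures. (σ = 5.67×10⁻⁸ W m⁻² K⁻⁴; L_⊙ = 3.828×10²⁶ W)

d = 9.42×10⁷ km = 9.42×10¹⁰ m.
L = 8.50×10⁻³ × 3.828×10²⁶ = 3.25×10²⁴ W.
Flux: S = L/(4πd²) = 3.25×10²⁴/(4π×(9.42×10¹⁰)²) = 29.2 W m⁻².
Energy balance: absorbed = emitted ⇒ πR²·S(1−A) = 4πR²·σT_eq⁴, so T_eq⁴ = S(1−A)/(4σ).
T_eq = [29.2 × 0.53 / (4 × 5.67×10⁻⁸)]^(1/4) = (6.82×10⁷)^(1/4) = 90.9 K.

T_eq ≈ 90.9 K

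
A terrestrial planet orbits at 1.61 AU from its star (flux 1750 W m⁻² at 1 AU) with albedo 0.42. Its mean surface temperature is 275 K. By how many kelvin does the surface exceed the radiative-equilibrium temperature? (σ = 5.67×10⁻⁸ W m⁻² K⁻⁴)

ΔT ≈ 71.2 K

S = 1750/1.61² = 675.1 W m⁻².
T_eq = [S(1−A)/(4σ)]^(1/4) = [675.1×0.58/(4×5.67×10⁻⁸)]^(1/4) = 203.8 K.
ΔT = T_surf − T_eq = 275 − 203.8.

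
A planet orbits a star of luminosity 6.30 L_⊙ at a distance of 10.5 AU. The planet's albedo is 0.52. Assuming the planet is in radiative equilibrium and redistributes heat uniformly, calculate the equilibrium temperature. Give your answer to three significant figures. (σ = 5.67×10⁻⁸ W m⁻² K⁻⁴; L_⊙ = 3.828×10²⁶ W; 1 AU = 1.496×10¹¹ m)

d = 10.5 AU = 1.57×10¹² m.
L = 6.30 × 3.828×10²⁶ = 2.41×10²⁷ W.
Flux: S = L/(4πd²) = 2.41×10²⁷/(4π×(1.57×10¹²)²) = 77.8 W m⁻².
Energy balance: absorbed = emitted ⇒ πR²·S(1−A) = 4πR²·σT_eq⁴, so T_eq⁴ = S(1−A)/(4σ).
T_eq = [77.8 × 0.48 / (4 × 5.67×10⁻⁸)]^(1/4) = (1.65×10⁸)^(1/4) = 113 K.

T_eq ≈ 113 K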